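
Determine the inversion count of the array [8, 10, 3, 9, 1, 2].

Finding inversions in [8, 10, 3, 9, 1, 2]:

(0, 2): arr[0]=8 > arr[2]=3
(0, 4): arr[0]=8 > arr[4]=1
(0, 5): arr[0]=8 > arr[5]=2
(1, 2): arr[1]=10 > arr[2]=3
(1, 3): arr[1]=10 > arr[3]=9
(1, 4): arr[1]=10 > arr[4]=1
(1, 5): arr[1]=10 > arr[5]=2
(2, 4): arr[2]=3 > arr[4]=1
(2, 5): arr[2]=3 > arr[5]=2
(3, 4): arr[3]=9 > arr[4]=1
(3, 5): arr[3]=9 > arr[5]=2

Total inversions: 11

The array has 11 inversion(s): (0,2), (0,4), (0,5), (1,2), (1,3), (1,4), (1,5), (2,4), (2,5), (3,4), (3,5). Each pair (i,j) satisfies i < j and arr[i] > arr[j].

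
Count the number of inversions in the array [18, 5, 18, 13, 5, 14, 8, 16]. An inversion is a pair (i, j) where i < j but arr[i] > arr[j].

Finding inversions in [18, 5, 18, 13, 5, 14, 8, 16]:

(0, 1): arr[0]=18 > arr[1]=5
(0, 3): arr[0]=18 > arr[3]=13
(0, 4): arr[0]=18 > arr[4]=5
(0, 5): arr[0]=18 > arr[5]=14
(0, 6): arr[0]=18 > arr[6]=8
(0, 7): arr[0]=18 > arr[7]=16
(2, 3): arr[2]=18 > arr[3]=13
(2, 4): arr[2]=18 > arr[4]=5
(2, 5): arr[2]=18 > arr[5]=14
(2, 6): arr[2]=18 > arr[6]=8
(2, 7): arr[2]=18 > arr[7]=16
(3, 4): arr[3]=13 > arr[4]=5
(3, 6): arr[3]=13 > arr[6]=8
(5, 6): arr[5]=14 > arr[6]=8

Total inversions: 14

The array has 14 inversion(s): (0,1), (0,3), (0,4), (0,5), (0,6), (0,7), (2,3), (2,4), (2,5), (2,6), (2,7), (3,4), (3,6), (5,6). Each pair (i,j) satisfies i < j and arr[i] > arr[j].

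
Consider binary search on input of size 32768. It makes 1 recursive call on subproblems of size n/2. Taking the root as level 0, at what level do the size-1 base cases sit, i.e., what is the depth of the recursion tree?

For divide and conquer with division factor 2:

Problem sizes at each level:
Level 0: 32768
Level 1: 16384
Level 2: 8192
Level 3: 4096
Level 4: 2048
Level 5: 1024
Level 6: 512
Level 7: 256
Level 8: 128
Level 9: 64
Level 10: 32
Level 11: 16
Level 12: 8
Level 13: 4
Level 14: 2
Level 15: 1

The root is level 0 and the size-1 base case is level 15 (the tree spans levels 0 through 15, i.e. 16 levels counting the root), so the depth is the number of divisions: log_2(32768) = 15

The recursion tree depth is log_2(32768) = 15. At each level, the problem size is divided by 2, so it takes 15 divisions to reduce to a base case of size 1. The algorithm makes 1 recursive call at each level.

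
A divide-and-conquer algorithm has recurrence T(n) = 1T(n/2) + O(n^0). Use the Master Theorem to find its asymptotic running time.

Master Theorem for T(n) = 1T(n/2) + O(n^0):

a = 1, b = 2, c = 0
log_b(a) = log_2(1) = 0.0000

Case 2: c = 0 = log_2(1) = 0.0000
T(n) = O(n^0 log n) = O(log n)

For T(n) = 1T(n/2) + O(n^0): log_2(1) = 0.0000. This is Case 2 of the Master Theorem (c = log_b(a), equal work at all levels), giving O(log n).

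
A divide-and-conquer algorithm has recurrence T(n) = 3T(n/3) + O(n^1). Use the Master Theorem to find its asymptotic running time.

Master Theorem for T(n) = 3T(n/3) + O(n^1):

a = 3, b = 3, c = 1
log_b(a) = log_3(3) = 1.0000

Case 2: c = 1 = log_3(3) = 1.0000
T(n) = O(n^1 log n) = O(n log n)

For T(n) = 3T(n/3) + O(n^1): log_3(3) = 1.0000. This is Case 2 of the Master Theorem (c = log_b(a), equal work at all levels), giving O(n log n).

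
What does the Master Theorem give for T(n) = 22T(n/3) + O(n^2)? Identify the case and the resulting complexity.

Master Theorem for T(n) = 22T(n/3) + O(n^2):

a = 22, b = 3, c = 2
log_b(a) = log_3(22) = 2.8136

Case 1: c = 2 < log_3(22) = 2.8136
T(n) = O(n^(log_3 22))

For T(n) = 22T(n/3) + O(n^2): log_3(22) = 2.8136. This is Case 1 of the Master Theorem (c < log_b(a), work dominated by leaves), giving O(n^(log_3 22)).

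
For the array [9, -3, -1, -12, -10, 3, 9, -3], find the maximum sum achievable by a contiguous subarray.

Using Kadane's algorithm on [9, -3, -1, -12, -10, 3, 9, -3]:

Scanning through the array:
Position 1 (value -3): max_ending_here = 6, max_so_far = 9
Position 2 (value -1): max_ending_here = 5, max_so_far = 9
Position 3 (value -12): max_ending_here = -7, max_so_far = 9
Position 4 (value -10): max_ending_here = -10, max_so_far = 9
Position 5 (value 3): max_ending_here = 3, max_so_far = 9
Position 6 (value 9): max_ending_here = 12, max_so_far = 12
Position 7 (value -3): max_ending_here = 9, max_so_far = 12

Maximum subarray: [3, 9]
Maximum sum: 12

The maximum subarray is [3, 9] with sum 12. This subarray runs from index 5 to index 6.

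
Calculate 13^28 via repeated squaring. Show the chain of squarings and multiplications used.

Computing 13^28 by squaring (build up from 13^1; each line after the first costs one multiplication):

13^1 = 13
13^2 = (13^1)^2 = 13^2 = 169
13^3 = 13 * 13^2 = 13 * 169 = 2197
13^6 = (13^3)^2 = 2197^2 = 4826809
13^7 = 13 * 13^6 = 13 * 4826809 = 62748517
13^14 = (13^7)^2 = 62748517^2 = 3937376385699289
13^28 = (13^14)^2 = 3937376385699289^2 = 15502932802662396215269535105521

Result: 15502932802662396215269535105521
Multiplications needed: 6 (6 lines after 13^1)

13^28 = 15502932802662396215269535105521. Using exponentiation by squaring, this requires 6 multiplications. The key idea: if the exponent is even, square the half-power; if odd, multiply by the base once.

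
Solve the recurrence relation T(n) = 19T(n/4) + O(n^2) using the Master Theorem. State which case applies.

Master Theorem for T(n) = 19T(n/4) + O(n^2):

a = 19, b = 4, c = 2
log_b(a) = log_4(19) = 2.1240

Case 1: c = 2 < log_4(19) = 2.1240
T(n) = O(n^(log_4 19))

For T(n) = 19T(n/4) + O(n^2): log_4(19) = 2.1240. This is Case 1 of the Master Theorem (c < log_b(a), work dominated by leaves), giving O(n^(log_4 19)).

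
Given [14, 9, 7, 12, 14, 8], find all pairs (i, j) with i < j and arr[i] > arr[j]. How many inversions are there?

Finding inversions in [14, 9, 7, 12, 14, 8]:

(0, 1): arr[0]=14 > arr[1]=9
(0, 2): arr[0]=14 > arr[2]=7
(0, 3): arr[0]=14 > arr[3]=12
(0, 5): arr[0]=14 > arr[5]=8
(1, 2): arr[1]=9 > arr[2]=7
(1, 5): arr[1]=9 > arr[5]=8
(3, 5): arr[3]=12 > arr[5]=8
(4, 5): arr[4]=14 > arr[5]=8

Total inversions: 8

The array has 8 inversion(s): (0,1), (0,2), (0,3), (0,5), (1,2), (1,5), (3,5), (4,5). Each pair (i,j) satisfies i < j and arr[i] > arr[j].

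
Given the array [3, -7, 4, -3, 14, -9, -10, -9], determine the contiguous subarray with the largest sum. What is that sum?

Using Kadane's algorithm on [3, -7, 4, -3, 14, -9, -10, -9]:

Scanning through the array:
Position 1 (value -7): max_ending_here = -4, max_so_far = 3
Position 2 (value 4): max_ending_here = 4, max_so_far = 4
Position 3 (value -3): max_ending_here = 1, max_so_far = 4
Position 4 (value 14): max_ending_here = 15, max_so_far = 15
Position 5 (value -9): max_ending_here = 6, max_so_far = 15
Position 6 (value -10): max_ending_here = -4, max_so_far = 15
Position 7 (value -9): max_ending_here = -9, max_so_far = 15

Maximum subarray: [4, -3, 14]
Maximum sum: 15

The maximum subarray is [4, -3, 14] with sum 15. This subarray runs from index 2 to index 4.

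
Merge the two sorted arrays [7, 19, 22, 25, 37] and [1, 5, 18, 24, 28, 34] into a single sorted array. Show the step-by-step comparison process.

Merging process:

Compare 7 vs 1: take 1 from right. Merged: [1]
Compare 7 vs 5: take 5 from right. Merged: [1, 5]
Compare 7 vs 18: take 7 from left. Merged: [1, 5, 7]
Compare 19 vs 18: take 18 from right. Merged: [1, 5, 7, 18]
Compare 19 vs 24: take 19 from left. Merged: [1, 5, 7, 18, 19]
Compare 22 vs 24: take 22 from left. Merged: [1, 5, 7, 18, 19, 22]
Compare 25 vs 24: take 24 from right. Merged: [1, 5, 7, 18, 19, 22, 24]
Compare 25 vs 28: take 25 from left. Merged: [1, 5, 7, 18, 19, 22, 24, 25]
Compare 37 vs 28: take 28 from right. Merged: [1, 5, 7, 18, 19, 22, 24, 25, 28]
Compare 37 vs 34: take 34 from right. Merged: [1, 5, 7, 18, 19, 22, 24, 25, 28, 34]
Append remaining from left: [37]. Merged: [1, 5, 7, 18, 19, 22, 24, 25, 28, 34, 37]

Final merged array: [1, 5, 7, 18, 19, 22, 24, 25, 28, 34, 37]
Total comparisons: 10

The merged array is [1, 5, 7, 18, 19, 22, 24, 25, 28, 34, 37], requiring 10 comparisons. The merge step runs in O(n) time where n is the total number of elements.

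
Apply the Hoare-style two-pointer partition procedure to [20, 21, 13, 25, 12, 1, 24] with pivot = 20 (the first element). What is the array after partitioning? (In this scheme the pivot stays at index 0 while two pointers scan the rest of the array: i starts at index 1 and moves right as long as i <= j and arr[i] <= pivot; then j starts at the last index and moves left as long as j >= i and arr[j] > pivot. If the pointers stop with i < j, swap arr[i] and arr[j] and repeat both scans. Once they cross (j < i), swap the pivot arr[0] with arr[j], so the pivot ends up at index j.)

Hoare-style two-pointer partition with pivot = 20:

Initial array: [20, 21, 13, 25, 12, 1, 24]

Pointers start at i = 1, j = 6.
i stops at index 1 (arr[1]=21 > 20), j stops at index 5 (arr[5]=1 <= 20): swap arr[1] and arr[5], array becomes [20, 1, 13, 25, 12, 21, 24]
i stops at index 3 (arr[3]=25 > 20), j stops at index 4 (arr[4]=12 <= 20): swap arr[3] and arr[4], array becomes [20, 1, 13, 12, 25, 21, 24]
i ends at 4, j ends at 3: the pointers have crossed (j < i), so scanning stops.

Swap pivot arr[0] with arr[3] to place pivot at position 3: [12, 1, 13, 20, 25, 21, 24]
Pivot position: 3

After partitioning with pivot 20, the array becomes [12, 1, 13, 20, 25, 21, 24]. The pivot is placed at index 3. All elements to the left of the pivot are <= 20, and all elements to the right are > 20.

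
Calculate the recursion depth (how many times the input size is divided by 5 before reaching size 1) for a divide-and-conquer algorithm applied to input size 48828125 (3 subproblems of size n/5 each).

For divide and conquer with division factor 5:

Problem sizes at each level:
Level 0: 48828125
Level 1: 9765625
Level 2: 1953125
Level 3: 390625
Level 4: 78125
Level 5: 15625
Level 6: 3125
Level 7: 625
Level 8: 125
Level 9: 25
Level 10: 5
Level 11: 1

The root is level 0 and the size-1 base case is level 11 (the tree spans levels 0 through 11, i.e. 12 levels counting the root), so the depth is the number of divisions: log_5(48828125) = 11

The recursion tree depth is log_5(48828125) = 11. At each level, the problem size is divided by 5, so it takes 11 divisions to reduce to a base case of size 1. The algorithm makes 3 recursive calls at each level.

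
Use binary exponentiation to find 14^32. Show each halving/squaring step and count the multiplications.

Computing 14^32 by squaring (build up from 14^1; each line after the first costs one multiplication):

14^1 = 14
14^2 = (14^1)^2 = 14^2 = 196
14^4 = (14^2)^2 = 196^2 = 38416
14^8 = (14^4)^2 = 38416^2 = 1475789056
14^16 = (14^8)^2 = 1475789056^2 = 2177953337809371136
14^32 = (14^16)^2 = 2177953337809371136^2 = 4743480741674980702700443299789930496

Result: 4743480741674980702700443299789930496
Multiplications needed: 5 (5 lines after 14^1)

14^32 = 4743480741674980702700443299789930496. Using exponentiation by squaring, this requires 5 multiplications. The key idea: if the exponent is even, square the half-power; if odd, multiply by the base once.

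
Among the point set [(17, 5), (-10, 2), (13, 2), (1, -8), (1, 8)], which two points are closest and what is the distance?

Computing all pairwise distances among 5 points:

d((17, 5), (-10, 2)) = 27.1662
d((17, 5), (13, 2)) = 5.0 <-- minimum
d((17, 5), (1, -8)) = 20.6155
d((17, 5), (1, 8)) = 16.2788
d((-10, 2), (13, 2)) = 23.0
d((-10, 2), (1, -8)) = 14.8661
d((-10, 2), (1, 8)) = 12.53
d((13, 2), (1, -8)) = 15.6205
d((13, 2), (1, 8)) = 13.4164
d((1, -8), (1, 8)) = 16.0

Closest pair: (17, 5) and (13, 2) with distance 5.0

The closest pair is (17, 5) and (13, 2) with Euclidean distance 5.0. For 5 points, brute-force pairwise comparison is shown above. For large n, the divide-and-conquer algorithm (sort by x, recurse on halves, check the dividing strip) achieves O(n log n).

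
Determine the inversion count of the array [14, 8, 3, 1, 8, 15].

Finding inversions in [14, 8, 3, 1, 8, 15]:

(0, 1): arr[0]=14 > arr[1]=8
(0, 2): arr[0]=14 > arr[2]=3
(0, 3): arr[0]=14 > arr[3]=1
(0, 4): arr[0]=14 > arr[4]=8
(1, 2): arr[1]=8 > arr[2]=3
(1, 3): arr[1]=8 > arr[3]=1
(2, 3): arr[2]=3 > arr[3]=1

Total inversions: 7

The array has 7 inversion(s): (0,1), (0,2), (0,3), (0,4), (1,2), (1,3), (2,3). Each pair (i,j) satisfies i < j and arr[i] > arr[j].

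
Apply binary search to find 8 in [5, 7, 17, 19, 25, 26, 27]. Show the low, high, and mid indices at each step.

Binary search for 8 in [5, 7, 17, 19, 25, 26, 27]:

lo=0, hi=6, mid=3, arr[mid]=19 -> 19 > 8, search left half
lo=0, hi=2, mid=1, arr[mid]=7 -> 7 < 8, search right half
lo=2, hi=2, mid=2, arr[mid]=17 -> 17 > 8, search left half
lo=2 > hi=1, target 8 not found

Binary search determines that 8 is not in the array after 3 comparisons. The search space was exhausted without finding the target.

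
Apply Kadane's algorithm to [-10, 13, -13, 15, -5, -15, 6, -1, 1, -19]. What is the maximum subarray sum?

Using Kadane's algorithm on [-10, 13, -13, 15, -5, -15, 6, -1, 1, -19]:

Scanning through the array:
Position 1 (value 13): max_ending_here = 13, max_so_far = 13
Position 2 (value -13): max_ending_here = 0, max_so_far = 13
Position 3 (value 15): max_ending_here = 15, max_so_far = 15
Position 4 (value -5): max_ending_here = 10, max_so_far = 15
Position 5 (value -15): max_ending_here = -5, max_so_far = 15
Position 6 (value 6): max_ending_here = 6, max_so_far = 15
Position 7 (value -1): max_ending_here = 5, max_so_far = 15
Position 8 (value 1): max_ending_here = 6, max_so_far = 15
Position 9 (value -19): max_ending_here = -13, max_so_far = 15

Maximum subarray: [13, -13, 15]
Maximum sum: 15

The maximum subarray is [13, -13, 15] with sum 15. This subarray runs from index 1 to index 3.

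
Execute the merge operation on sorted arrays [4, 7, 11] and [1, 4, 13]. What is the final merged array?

Merging process:

Compare 4 vs 1: take 1 from right. Merged: [1]
Compare 4 vs 4: take 4 from left. Merged: [1, 4]
Compare 7 vs 4: take 4 from right. Merged: [1, 4, 4]
Compare 7 vs 13: take 7 from left. Merged: [1, 4, 4, 7]
Compare 11 vs 13: take 11 from left. Merged: [1, 4, 4, 7, 11]
Append remaining from right: [13]. Merged: [1, 4, 4, 7, 11, 13]

Final merged array: [1, 4, 4, 7, 11, 13]
Total comparisons: 5

The merged array is [1, 4, 4, 7, 11, 13], requiring 5 comparisons. The merge step runs in O(n) time where n is the total number of elements.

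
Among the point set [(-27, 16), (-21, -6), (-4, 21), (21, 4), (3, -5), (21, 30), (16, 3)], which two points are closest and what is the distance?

Computing all pairwise distances among 7 points:

d((-27, 16), (-21, -6)) = 22.8035
d((-27, 16), (-4, 21)) = 23.5372
d((-27, 16), (21, 4)) = 49.4773
d((-27, 16), (3, -5)) = 36.6197
d((-27, 16), (21, 30)) = 50.0
d((-27, 16), (16, 3)) = 44.9222
d((-21, -6), (-4, 21)) = 31.9061
d((-21, -6), (21, 4)) = 43.1741
d((-21, -6), (3, -5)) = 24.0208
d((-21, -6), (21, 30)) = 55.3173
d((-21, -6), (16, 3)) = 38.0789
d((-4, 21), (21, 4)) = 30.2324
d((-4, 21), (3, -5)) = 26.9258
d((-4, 21), (21, 30)) = 26.5707
d((-4, 21), (16, 3)) = 26.9072
d((21, 4), (3, -5)) = 20.1246
d((21, 4), (21, 30)) = 26.0
d((21, 4), (16, 3)) = 5.099 <-- minimum
d((3, -5), (21, 30)) = 39.3573
d((3, -5), (16, 3)) = 15.2643
d((21, 30), (16, 3)) = 27.4591

Closest pair: (21, 4) and (16, 3) with distance 5.099

The closest pair is (21, 4) and (16, 3) with Euclidean distance 5.099. For 7 points, brute-force pairwise comparison is shown above. For large n, the divide-and-conquer algorithm (sort by x, recurse on halves, check the dividing strip) achieves O(n log n).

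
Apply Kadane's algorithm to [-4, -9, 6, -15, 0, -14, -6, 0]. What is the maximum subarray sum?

Using Kadane's algorithm on [-4, -9, 6, -15, 0, -14, -6, 0]:

Scanning through the array:
Position 1 (value -9): max_ending_here = -9, max_so_far = -4
Position 2 (value 6): max_ending_here = 6, max_so_far = 6
Position 3 (value -15): max_ending_here = -9, max_so_far = 6
Position 4 (value 0): max_ending_here = 0, max_so_far = 6
Position 5 (value -14): max_ending_here = -14, max_so_far = 6
Position 6 (value -6): max_ending_here = -6, max_so_far = 6
Position 7 (value 0): max_ending_here = 0, max_so_far = 6

Maximum subarray: [6]
Maximum sum: 6

The maximum subarray is [6] with sum 6. This subarray runs from index 2 to index 2.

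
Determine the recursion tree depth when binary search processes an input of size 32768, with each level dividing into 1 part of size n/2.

For divide and conquer with division factor 2:

Problem sizes at each level:
Level 0: 32768
Level 1: 16384
Level 2: 8192
Level 3: 4096
Level 4: 2048
Level 5: 1024
Level 6: 512
Level 7: 256
Level 8: 128
Level 9: 64
Level 10: 32
Level 11: 16
Level 12: 8
Level 13: 4
Level 14: 2
Level 15: 1

The root is level 0 and the size-1 base case is level 15 (the tree spans levels 0 through 15, i.e. 16 levels counting the root), so the depth is the number of divisions: log_2(32768) = 15

The recursion tree depth is log_2(32768) = 15. At each level, the problem size is divided by 2, so it takes 15 divisions to reduce to a base case of size 1. The algorithm makes 1 recursive call at each level.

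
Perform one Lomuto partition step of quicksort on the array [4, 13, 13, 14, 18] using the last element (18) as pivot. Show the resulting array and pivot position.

Lomuto partition with pivot = 18:

Initial array: [4, 13, 13, 14, 18]

arr[0]=4 <= 18: swap with position 0, array becomes [4, 13, 13, 14, 18]
arr[1]=13 <= 18: swap with position 1, array becomes [4, 13, 13, 14, 18]
arr[2]=13 <= 18: swap with position 2, array becomes [4, 13, 13, 14, 18]
arr[3]=14 <= 18: swap with position 3, array becomes [4, 13, 13, 14, 18]

Place pivot at position 4: [4, 13, 13, 14, 18]
Pivot position: 4

After partitioning with pivot 18, the array becomes [4, 13, 13, 14, 18]. The pivot is placed at index 4. All elements to the left of the pivot are <= 18, and all elements to the right are > 18.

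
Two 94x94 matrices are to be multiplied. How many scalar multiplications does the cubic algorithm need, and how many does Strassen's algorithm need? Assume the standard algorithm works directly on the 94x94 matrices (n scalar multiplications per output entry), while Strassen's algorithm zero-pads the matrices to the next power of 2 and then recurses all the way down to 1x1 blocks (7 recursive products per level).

Matrix multiplication for 94x94 matrices:

Strassen's algorithm requires power-of-2 dimensions. Pad 94x94 to 128x128 (next power of 2).

Standard algorithm: 94^3 = 830584 multiplications
Strassen's algorithm: 7^(log2(128)) = 7^7 = 823543 multiplications
Savings: 830584 - 823543 = 7041 multiplications

Standard: 830584 multiplications (94^3). Strassen: 823543 multiplications (7^7, after padding to 128x128). Strassen reduces 8 recursive multiplications to 7 at each level.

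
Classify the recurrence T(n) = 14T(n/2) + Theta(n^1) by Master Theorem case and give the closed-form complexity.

Master Theorem for T(n) = 14T(n/2) + O(n^1):

a = 14, b = 2, c = 1
log_b(a) = log_2(14) = 3.8074

Case 1: c = 1 < log_2(14) = 3.8074
T(n) = O(n^(log_2 14))

For T(n) = 14T(n/2) + O(n^1): log_2(14) = 3.8074. This is Case 1 of the Master Theorem (c < log_b(a), work dominated by leaves), giving O(n^(log_2 14)).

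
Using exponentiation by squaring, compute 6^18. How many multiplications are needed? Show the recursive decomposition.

Computing 6^18 by squaring (build up from 6^1; each line after the first costs one multiplication):

6^1 = 6
6^2 = (6^1)^2 = 6^2 = 36
6^4 = (6^2)^2 = 36^2 = 1296
6^8 = (6^4)^2 = 1296^2 = 1679616
6^9 = 6 * 6^8 = 6 * 1679616 = 10077696
6^18 = (6^9)^2 = 10077696^2 = 101559956668416

Result: 101559956668416
Multiplications needed: 5 (5 lines after 6^1)

6^18 = 101559956668416. Using exponentiation by squaring, this requires 5 multiplications. The key idea: if the exponent is even, square the half-power; if odd, multiply by the base once.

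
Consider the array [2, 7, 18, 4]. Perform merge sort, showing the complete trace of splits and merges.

Merge sort trace:

Split: [2, 7, 18, 4] -> [2, 7] and [18, 4]
  Split: [2, 7] -> [2] and [7]
  Merge: [2] + [7] -> [2, 7]
  Split: [18, 4] -> [18] and [4]
  Merge: [18] + [4] -> [4, 18]
Merge: [2, 7] + [4, 18] -> [2, 4, 7, 18]

Final sorted array: [2, 4, 7, 18]

The merge sort proceeds by recursively splitting the array and merging sorted halves.
After all merges, the sorted array is [2, 4, 7, 18].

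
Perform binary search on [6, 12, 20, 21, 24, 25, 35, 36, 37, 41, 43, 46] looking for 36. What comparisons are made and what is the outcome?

Binary search for 36 in [6, 12, 20, 21, 24, 25, 35, 36, 37, 41, 43, 46]:

lo=0, hi=11, mid=5, arr[mid]=25 -> 25 < 36, search right half
lo=6, hi=11, mid=8, arr[mid]=37 -> 37 > 36, search left half
lo=6, hi=7, mid=6, arr[mid]=35 -> 35 < 36, search right half
lo=7, hi=7, mid=7, arr[mid]=36 -> Found target at index 7!

Binary search finds 36 at index 7 after 4 comparisons. The search repeatedly halves the search space by comparing with the middle element.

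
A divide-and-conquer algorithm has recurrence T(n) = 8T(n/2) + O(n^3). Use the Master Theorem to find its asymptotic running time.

Master Theorem for T(n) = 8T(n/2) + O(n^3):

a = 8, b = 2, c = 3
log_b(a) = log_2(8) = 3.0000

Case 2: c = 3 = log_2(8) = 3.0000
T(n) = O(n^3 log n) = O(n^3 log n)

For T(n) = 8T(n/2) + O(n^3): log_2(8) = 3.0000. This is Case 2 of the Master Theorem (c = log_b(a), equal work at all levels), giving O(n^3 log n).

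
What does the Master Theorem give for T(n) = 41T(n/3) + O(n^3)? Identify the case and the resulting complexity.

Master Theorem for T(n) = 41T(n/3) + O(n^3):

a = 41, b = 3, c = 3
log_b(a) = log_3(41) = 3.3802

Case 1: c = 3 < log_3(41) = 3.3802
T(n) = O(n^(log_3 41))

For T(n) = 41T(n/3) + O(n^3): log_3(41) = 3.3802. This is Case 1 of the Master Theorem (c < log_b(a), work dominated by leaves), giving O(n^(log_3 41)).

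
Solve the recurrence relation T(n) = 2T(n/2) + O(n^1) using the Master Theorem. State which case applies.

Master Theorem for T(n) = 2T(n/2) + O(n^1):

a = 2, b = 2, c = 1
log_b(a) = log_2(2) = 1.0000

Case 2: c = 1 = log_2(2) = 1.0000
T(n) = O(n^1 log n) = O(n log n)

For T(n) = 2T(n/2) + O(n^1): log_2(2) = 1.0000. This is Case 2 of the Master Theorem (c = log_b(a), equal work at all levels), giving O(n log n).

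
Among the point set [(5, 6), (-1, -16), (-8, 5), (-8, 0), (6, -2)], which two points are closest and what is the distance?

Computing all pairwise distances among 5 points:

d((5, 6), (-1, -16)) = 22.8035
d((5, 6), (-8, 5)) = 13.0384
d((5, 6), (-8, 0)) = 14.3178
d((5, 6), (6, -2)) = 8.0623
d((-1, -16), (-8, 5)) = 22.1359
d((-1, -16), (-8, 0)) = 17.4642
d((-1, -16), (6, -2)) = 15.6525
d((-8, 5), (-8, 0)) = 5.0 <-- minimum
d((-8, 5), (6, -2)) = 15.6525
d((-8, 0), (6, -2)) = 14.1421

Closest pair: (-8, 5) and (-8, 0) with distance 5.0

The closest pair is (-8, 5) and (-8, 0) with Euclidean distance 5.0. For 5 points, brute-force pairwise comparison is shown above. For large n, the divide-and-conquer algorithm (sort by x, recurse on halves, check the dividing strip) achieves O(n log n).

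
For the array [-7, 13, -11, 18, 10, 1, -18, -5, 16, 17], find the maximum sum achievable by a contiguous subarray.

Using Kadane's algorithm on [-7, 13, -11, 18, 10, 1, -18, -5, 16, 17]:

Scanning through the array:
Position 1 (value 13): max_ending_here = 13, max_so_far = 13
Position 2 (value -11): max_ending_here = 2, max_so_far = 13
Position 3 (value 18): max_ending_here = 20, max_so_far = 20
Position 4 (value 10): max_ending_here = 30, max_so_far = 30
Position 5 (value 1): max_ending_here = 31, max_so_far = 31
Position 6 (value -18): max_ending_here = 13, max_so_far = 31
Position 7 (value -5): max_ending_here = 8, max_so_far = 31
Position 8 (value 16): max_ending_here = 24, max_so_far = 31
Position 9 (value 17): max_ending_here = 41, max_so_far = 41

Maximum subarray: [13, -11, 18, 10, 1, -18, -5, 16, 17]
Maximum sum: 41

The maximum subarray is [13, -11, 18, 10, 1, -18, -5, 16, 17] with sum 41. This subarray runs from index 1 to index 9.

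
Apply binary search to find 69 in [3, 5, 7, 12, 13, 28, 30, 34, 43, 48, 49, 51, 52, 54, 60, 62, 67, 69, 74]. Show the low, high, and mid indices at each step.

Binary search for 69 in [3, 5, 7, 12, 13, 28, 30, 34, 43, 48, 49, 51, 52, 54, 60, 62, 67, 69, 74]:

lo=0, hi=18, mid=9, arr[mid]=48 -> 48 < 69, search right half
lo=10, hi=18, mid=14, arr[mid]=60 -> 60 < 69, search right half
lo=15, hi=18, mid=16, arr[mid]=67 -> 67 < 69, search right half
lo=17, hi=18, mid=17, arr[mid]=69 -> Found target at index 17!

Binary search finds 69 at index 17 after 4 comparisons. The search repeatedly halves the search space by comparing with the middle element.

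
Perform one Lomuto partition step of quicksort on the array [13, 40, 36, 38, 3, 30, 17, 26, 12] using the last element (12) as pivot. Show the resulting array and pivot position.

Lomuto partition with pivot = 12:

Initial array: [13, 40, 36, 38, 3, 30, 17, 26, 12]

arr[0]=13 > 12: no swap
arr[1]=40 > 12: no swap
arr[2]=36 > 12: no swap
arr[3]=38 > 12: no swap
arr[4]=3 <= 12: swap with position 0, array becomes [3, 40, 36, 38, 13, 30, 17, 26, 12]
arr[5]=30 > 12: no swap
arr[6]=17 > 12: no swap
arr[7]=26 > 12: no swap

Place pivot at position 1: [3, 12, 36, 38, 13, 30, 17, 26, 40]
Pivot position: 1

After partitioning with pivot 12, the array becomes [3, 12, 36, 38, 13, 30, 17, 26, 40]. The pivot is placed at index 1. All elements to the left of the pivot are <= 12, and all elements to the right are > 12.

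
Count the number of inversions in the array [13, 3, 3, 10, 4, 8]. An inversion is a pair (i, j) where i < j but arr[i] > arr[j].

Finding inversions in [13, 3, 3, 10, 4, 8]:

(0, 1): arr[0]=13 > arr[1]=3
(0, 2): arr[0]=13 > arr[2]=3
(0, 3): arr[0]=13 > arr[3]=10
(0, 4): arr[0]=13 > arr[4]=4
(0, 5): arr[0]=13 > arr[5]=8
(3, 4): arr[3]=10 > arr[4]=4
(3, 5): arr[3]=10 > arr[5]=8

Total inversions: 7

The array has 7 inversion(s): (0,1), (0,2), (0,3), (0,4), (0,5), (3,4), (3,5). Each pair (i,j) satisfies i < j and arr[i] > arr[j].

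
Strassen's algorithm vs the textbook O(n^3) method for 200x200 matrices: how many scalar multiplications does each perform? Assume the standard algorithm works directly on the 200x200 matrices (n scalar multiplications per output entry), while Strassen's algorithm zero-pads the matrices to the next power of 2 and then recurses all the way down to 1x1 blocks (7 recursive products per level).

Matrix multiplication for 200x200 matrices:

Strassen's algorithm requires power-of-2 dimensions. Pad 200x200 to 256x256 (next power of 2).

Standard algorithm: 200^3 = 8000000 multiplications
Strassen's algorithm: 7^(log2(256)) = 7^8 = 5764801 multiplications
Savings: 8000000 - 5764801 = 2235199 multiplications

Standard: 8000000 multiplications (200^3). Strassen: 5764801 multiplications (7^8, after padding to 256x256). Strassen reduces 8 recursive multiplications to 7 at each level.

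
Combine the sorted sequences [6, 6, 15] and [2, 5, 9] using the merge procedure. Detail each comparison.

Merging process:

Compare 6 vs 2: take 2 from right. Merged: [2]
Compare 6 vs 5: take 5 from right. Merged: [2, 5]
Compare 6 vs 9: take 6 from left. Merged: [2, 5, 6]
Compare 6 vs 9: take 6 from left. Merged: [2, 5, 6, 6]
Compare 15 vs 9: take 9 from right. Merged: [2, 5, 6, 6, 9]
Append remaining from left: [15]. Merged: [2, 5, 6, 6, 9, 15]

Final merged array: [2, 5, 6, 6, 9, 15]
Total comparisons: 5

The merged array is [2, 5, 6, 6, 9, 15], requiring 5 comparisons. The merge step runs in O(n) time where n is the total number of elements.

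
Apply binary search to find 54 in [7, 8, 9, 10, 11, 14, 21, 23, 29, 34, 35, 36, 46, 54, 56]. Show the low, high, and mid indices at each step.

Binary search for 54 in [7, 8, 9, 10, 11, 14, 21, 23, 29, 34, 35, 36, 46, 54, 56]:

lo=0, hi=14, mid=7, arr[mid]=23 -> 23 < 54, search right half
lo=8, hi=14, mid=11, arr[mid]=36 -> 36 < 54, search right half
lo=12, hi=14, mid=13, arr[mid]=54 -> Found target at index 13!

Binary search finds 54 at index 13 after 3 comparisons. The search repeatedly halves the search space by comparing with the middle element.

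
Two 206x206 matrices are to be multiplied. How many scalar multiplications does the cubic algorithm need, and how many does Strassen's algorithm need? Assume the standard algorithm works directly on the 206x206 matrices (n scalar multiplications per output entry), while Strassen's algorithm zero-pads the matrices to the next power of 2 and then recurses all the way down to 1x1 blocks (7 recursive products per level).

Matrix multiplication for 206x206 matrices:

Strassen's algorithm requires power-of-2 dimensions. Pad 206x206 to 256x256 (next power of 2).

Standard algorithm: 206^3 = 8741816 multiplications
Strassen's algorithm: 7^(log2(256)) = 7^8 = 5764801 multiplications
Savings: 8741816 - 5764801 = 2977015 multiplications

Standard: 8741816 multiplications (206^3). Strassen: 5764801 multiplications (7^8, after padding to 256x256). Strassen reduces 8 recursive multiplications to 7 at each level.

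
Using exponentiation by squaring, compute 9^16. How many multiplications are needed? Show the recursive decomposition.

Computing 9^16 by squaring (build up from 9^1; each line after the first costs one multiplication):

9^1 = 9
9^2 = (9^1)^2 = 9^2 = 81
9^4 = (9^2)^2 = 81^2 = 6561
9^8 = (9^4)^2 = 6561^2 = 43046721
9^16 = (9^8)^2 = 43046721^2 = 1853020188851841

Result: 1853020188851841
Multiplications needed: 4 (4 lines after 9^1)

9^16 = 1853020188851841. Using exponentiation by squaring, this requires 4 multiplications. The key idea: if the exponent is even, square the half-power; if odd, multiply by the base once.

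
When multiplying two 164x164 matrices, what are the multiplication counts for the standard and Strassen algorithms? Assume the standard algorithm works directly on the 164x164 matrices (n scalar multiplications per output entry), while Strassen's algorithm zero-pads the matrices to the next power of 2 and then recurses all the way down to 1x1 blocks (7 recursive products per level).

Matrix multiplication for 164x164 matrices:

Strassen's algorithm requires power-of-2 dimensions. Pad 164x164 to 256x256 (next power of 2).

Standard algorithm: 164^3 = 4410944 multiplications
Strassen's algorithm: 7^(log2(256)) = 7^8 = 5764801 multiplications
Difference: 4410944 - 5764801 = -1353857 (Strassen uses MORE here due to padding overhead — for small or just-over-power-of-2 n, padding can outweigh the per-level savings)

Standard: 4410944 multiplications (164^3). Strassen: 5764801 multiplications (7^8, after padding to 256x256). Strassen reduces 8 recursive multiplications to 7 at each level.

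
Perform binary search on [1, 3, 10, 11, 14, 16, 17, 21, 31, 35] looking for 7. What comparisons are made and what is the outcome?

Binary search for 7 in [1, 3, 10, 11, 14, 16, 17, 21, 31, 35]:

lo=0, hi=9, mid=4, arr[mid]=14 -> 14 > 7, search left half
lo=0, hi=3, mid=1, arr[mid]=3 -> 3 < 7, search right half
lo=2, hi=3, mid=2, arr[mid]=10 -> 10 > 7, search left half
lo=2 > hi=1, target 7 not found

Binary search determines that 7 is not in the array after 3 comparisons. The search space was exhausted without finding the target.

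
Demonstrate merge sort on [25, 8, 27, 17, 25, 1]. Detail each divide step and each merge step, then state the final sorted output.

Merge sort trace:

Split: [25, 8, 27, 17, 25, 1] -> [25, 8, 27] and [17, 25, 1]
  Split: [25, 8, 27] -> [25] and [8, 27]
    Split: [8, 27] -> [8] and [27]
    Merge: [8] + [27] -> [8, 27]
  Merge: [25] + [8, 27] -> [8, 25, 27]
  Split: [17, 25, 1] -> [17] and [25, 1]
    Split: [25, 1] -> [25] and [1]
    Merge: [25] + [1] -> [1, 25]
  Merge: [17] + [1, 25] -> [1, 17, 25]
Merge: [8, 25, 27] + [1, 17, 25] -> [1, 8, 17, 25, 25, 27]

Final sorted array: [1, 8, 17, 25, 25, 27]

The merge sort proceeds by recursively splitting the array and merging sorted halves.
After all merges, the sorted array is [1, 8, 17, 25, 25, 27].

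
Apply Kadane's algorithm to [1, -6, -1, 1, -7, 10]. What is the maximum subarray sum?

Using Kadane's algorithm on [1, -6, -1, 1, -7, 10]:

Scanning through the array:
Position 1 (value -6): max_ending_here = -5, max_so_far = 1
Position 2 (value -1): max_ending_here = -1, max_so_far = 1
Position 3 (value 1): max_ending_here = 1, max_so_far = 1
Position 4 (value -7): max_ending_here = -6, max_so_far = 1
Position 5 (value 10): max_ending_here = 10, max_so_far = 10

Maximum subarray: [10]
Maximum sum: 10

The maximum subarray is [10] with sum 10. This subarray runs from index 5 to index 5.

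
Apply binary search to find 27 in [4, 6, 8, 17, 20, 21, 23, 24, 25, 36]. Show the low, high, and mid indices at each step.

Binary search for 27 in [4, 6, 8, 17, 20, 21, 23, 24, 25, 36]:

lo=0, hi=9, mid=4, arr[mid]=20 -> 20 < 27, search right half
lo=5, hi=9, mid=7, arr[mid]=24 -> 24 < 27, search right half
lo=8, hi=9, mid=8, arr[mid]=25 -> 25 < 27, search right half
lo=9, hi=9, mid=9, arr[mid]=36 -> 36 > 27, search left half
lo=9 > hi=8, target 27 not found

Binary search determines that 27 is not in the array after 4 comparisons. The search space was exhausted without finding the target.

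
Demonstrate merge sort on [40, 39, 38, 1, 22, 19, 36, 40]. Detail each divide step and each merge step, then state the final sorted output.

Merge sort trace:

Split: [40, 39, 38, 1, 22, 19, 36, 40] -> [40, 39, 38, 1] and [22, 19, 36, 40]
  Split: [40, 39, 38, 1] -> [40, 39] and [38, 1]
    Split: [40, 39] -> [40] and [39]
    Merge: [40] + [39] -> [39, 40]
    Split: [38, 1] -> [38] and [1]
    Merge: [38] + [1] -> [1, 38]
  Merge: [39, 40] + [1, 38] -> [1, 38, 39, 40]
  Split: [22, 19, 36, 40] -> [22, 19] and [36, 40]
    Split: [22, 19] -> [22] and [19]
    Merge: [22] + [19] -> [19, 22]
    Split: [36, 40] -> [36] and [40]
    Merge: [36] + [40] -> [36, 40]
  Merge: [19, 22] + [36, 40] -> [19, 22, 36, 40]
Merge: [1, 38, 39, 40] + [19, 22, 36, 40] -> [1, 19, 22, 36, 38, 39, 40, 40]

Final sorted array: [1, 19, 22, 36, 38, 39, 40, 40]

The merge sort proceeds by recursively splitting the array and merging sorted halves.
After all merges, the sorted array is [1, 19, 22, 36, 38, 39, 40, 40].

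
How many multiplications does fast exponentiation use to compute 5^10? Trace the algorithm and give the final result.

Computing 5^10 by squaring (build up from 5^1; each line after the first costs one multiplication):

5^1 = 5
5^2 = (5^1)^2 = 5^2 = 25
5^4 = (5^2)^2 = 25^2 = 625
5^5 = 5 * 5^4 = 5 * 625 = 3125
5^10 = (5^5)^2 = 3125^2 = 9765625

Result: 9765625
Multiplications needed: 4 (4 lines after 5^1)

5^10 = 9765625. Using exponentiation by squaring, this requires 4 multiplications. The key idea: if the exponent is even, square the half-power; if odd, multiply by the base once.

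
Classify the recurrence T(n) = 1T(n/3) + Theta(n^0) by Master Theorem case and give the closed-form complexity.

Master Theorem for T(n) = 1T(n/3) + O(n^0):

a = 1, b = 3, c = 0
log_b(a) = log_3(1) = 0.0000

Case 2: c = 0 = log_3(1) = 0.0000
T(n) = O(n^0 log n) = O(log n)

For T(n) = 1T(n/3) + O(n^0): log_3(1) = 0.0000. This is Case 2 of the Master Theorem (c = log_b(a), equal work at all levels), giving O(log n).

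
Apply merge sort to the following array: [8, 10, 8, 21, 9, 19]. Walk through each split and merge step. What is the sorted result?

Merge sort trace:

Split: [8, 10, 8, 21, 9, 19] -> [8, 10, 8] and [21, 9, 19]
  Split: [8, 10, 8] -> [8] and [10, 8]
    Split: [10, 8] -> [10] and [8]
    Merge: [10] + [8] -> [8, 10]
  Merge: [8] + [8, 10] -> [8, 8, 10]
  Split: [21, 9, 19] -> [21] and [9, 19]
    Split: [9, 19] -> [9] and [19]
    Merge: [9] + [19] -> [9, 19]
  Merge: [21] + [9, 19] -> [9, 19, 21]
Merge: [8, 8, 10] + [9, 19, 21] -> [8, 8, 9, 10, 19, 21]

Final sorted array: [8, 8, 9, 10, 19, 21]

The merge sort proceeds by recursively splitting the array and merging sorted halves.
After all merges, the sorted array is [8, 8, 9, 10, 19, 21].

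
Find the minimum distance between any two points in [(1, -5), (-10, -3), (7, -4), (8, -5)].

Computing all pairwise distances among 4 points:

d((1, -5), (-10, -3)) = 11.1803
d((1, -5), (7, -4)) = 6.0828
d((1, -5), (8, -5)) = 7.0
d((-10, -3), (7, -4)) = 17.0294
d((-10, -3), (8, -5)) = 18.1108
d((7, -4), (8, -5)) = 1.4142 <-- minimum

Closest pair: (7, -4) and (8, -5) with distance 1.4142

The closest pair is (7, -4) and (8, -5) with Euclidean distance 1.4142. For 4 points, brute-force pairwise comparison is shown above. For large n, the divide-and-conquer algorithm (sort by x, recurse on halves, check the dividing strip) achieves O(n log n).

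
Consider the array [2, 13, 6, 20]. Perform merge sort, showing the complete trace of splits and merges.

Merge sort trace:

Split: [2, 13, 6, 20] -> [2, 13] and [6, 20]
  Split: [2, 13] -> [2] and [13]
  Merge: [2] + [13] -> [2, 13]
  Split: [6, 20] -> [6] and [20]
  Merge: [6] + [20] -> [6, 20]
Merge: [2, 13] + [6, 20] -> [2, 6, 13, 20]

Final sorted array: [2, 6, 13, 20]

The merge sort proceeds by recursively splitting the array and merging sorted halves.
After all merges, the sorted array is [2, 6, 13, 20].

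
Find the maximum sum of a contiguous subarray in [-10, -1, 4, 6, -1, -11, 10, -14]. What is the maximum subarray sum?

Using Kadane's algorithm on [-10, -1, 4, 6, -1, -11, 10, -14]:

Scanning through the array:
Position 1 (value -1): max_ending_here = -1, max_so_far = -1
Position 2 (value 4): max_ending_here = 4, max_so_far = 4
Position 3 (value 6): max_ending_here = 10, max_so_far = 10
Position 4 (value -1): max_ending_here = 9, max_so_far = 10
Position 5 (value -11): max_ending_here = -2, max_so_far = 10
Position 6 (value 10): max_ending_here = 10, max_so_far = 10
Position 7 (value -14): max_ending_here = -4, max_so_far = 10

Maximum subarray: [4, 6]
Maximum sum: 10

The maximum subarray is [4, 6] with sum 10. This subarray runs from index 2 to index 3.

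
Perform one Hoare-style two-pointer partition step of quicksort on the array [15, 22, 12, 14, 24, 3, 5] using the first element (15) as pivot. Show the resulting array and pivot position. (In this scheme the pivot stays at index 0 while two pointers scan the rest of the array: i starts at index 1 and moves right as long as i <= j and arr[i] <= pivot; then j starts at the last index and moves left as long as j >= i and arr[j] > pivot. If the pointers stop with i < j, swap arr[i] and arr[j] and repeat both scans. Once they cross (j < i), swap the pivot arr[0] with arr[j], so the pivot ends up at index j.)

Hoare-style two-pointer partition with pivot = 15:

Initial array: [15, 22, 12, 14, 24, 3, 5]

Pointers start at i = 1, j = 6.
i stops at index 1 (arr[1]=22 > 15), j stops at index 6 (arr[6]=5 <= 15): swap arr[1] and arr[6], array becomes [15, 5, 12, 14, 24, 3, 22]
i stops at index 4 (arr[4]=24 > 15), j stops at index 5 (arr[5]=3 <= 15): swap arr[4] and arr[5], array becomes [15, 5, 12, 14, 3, 24, 22]
i ends at 5, j ends at 4: the pointers have crossed (j < i), so scanning stops.

Swap pivot arr[0] with arr[4] to place pivot at position 4: [3, 5, 12, 14, 15, 24, 22]
Pivot position: 4

After partitioning with pivot 15, the array becomes [3, 5, 12, 14, 15, 24, 22]. The pivot is placed at index 4. All elements to the left of the pivot are <= 15, and all elements to the right are > 15.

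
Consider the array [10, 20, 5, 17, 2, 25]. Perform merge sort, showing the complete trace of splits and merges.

Merge sort trace:

Split: [10, 20, 5, 17, 2, 25] -> [10, 20, 5] and [17, 2, 25]
  Split: [10, 20, 5] -> [10] and [20, 5]
    Split: [20, 5] -> [20] and [5]
    Merge: [20] + [5] -> [5, 20]
  Merge: [10] + [5, 20] -> [5, 10, 20]
  Split: [17, 2, 25] -> [17] and [2, 25]
    Split: [2, 25] -> [2] and [25]
    Merge: [2] + [25] -> [2, 25]
  Merge: [17] + [2, 25] -> [2, 17, 25]
Merge: [5, 10, 20] + [2, 17, 25] -> [2, 5, 10, 17, 20, 25]

Final sorted array: [2, 5, 10, 17, 20, 25]

The merge sort proceeds by recursively splitting the array and merging sorted halves.
After all merges, the sorted array is [2, 5, 10, 17, 20, 25].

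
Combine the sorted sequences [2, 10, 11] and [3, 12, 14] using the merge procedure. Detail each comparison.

Merging process:

Compare 2 vs 3: take 2 from left. Merged: [2]
Compare 10 vs 3: take 3 from right. Merged: [2, 3]
Compare 10 vs 12: take 10 from left. Merged: [2, 3, 10]
Compare 11 vs 12: take 11 from left. Merged: [2, 3, 10, 11]
Append remaining from right: [12, 14]. Merged: [2, 3, 10, 11, 12, 14]

Final merged array: [2, 3, 10, 11, 12, 14]
Total comparisons: 4

The merged array is [2, 3, 10, 11, 12, 14], requiring 4 comparisons. The merge step runs in O(n) time where n is the total number of elements.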